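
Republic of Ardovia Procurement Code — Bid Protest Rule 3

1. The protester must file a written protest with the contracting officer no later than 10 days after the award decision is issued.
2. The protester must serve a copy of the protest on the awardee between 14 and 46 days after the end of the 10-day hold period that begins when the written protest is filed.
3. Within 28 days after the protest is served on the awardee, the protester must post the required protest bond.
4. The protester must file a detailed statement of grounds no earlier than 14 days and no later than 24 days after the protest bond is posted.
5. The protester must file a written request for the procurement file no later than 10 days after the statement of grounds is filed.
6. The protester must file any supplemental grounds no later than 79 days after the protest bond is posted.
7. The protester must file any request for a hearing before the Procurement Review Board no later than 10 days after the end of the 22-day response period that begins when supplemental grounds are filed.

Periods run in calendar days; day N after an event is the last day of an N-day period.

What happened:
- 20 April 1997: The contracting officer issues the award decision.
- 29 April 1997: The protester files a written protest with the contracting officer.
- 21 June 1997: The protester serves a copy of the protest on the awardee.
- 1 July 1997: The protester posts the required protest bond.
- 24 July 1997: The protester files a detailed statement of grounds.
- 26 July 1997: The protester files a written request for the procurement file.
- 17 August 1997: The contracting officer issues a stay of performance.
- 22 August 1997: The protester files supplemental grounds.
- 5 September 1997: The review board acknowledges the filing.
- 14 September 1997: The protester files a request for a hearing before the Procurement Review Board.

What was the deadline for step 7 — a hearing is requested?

23 September 1997

Supplemental grounds are filed on 22 August 1997; the 22-day response period therefore ends 13 September 1997, and step 7 runs from that date. 10 days after 13 September 1997 is 23 September 1997.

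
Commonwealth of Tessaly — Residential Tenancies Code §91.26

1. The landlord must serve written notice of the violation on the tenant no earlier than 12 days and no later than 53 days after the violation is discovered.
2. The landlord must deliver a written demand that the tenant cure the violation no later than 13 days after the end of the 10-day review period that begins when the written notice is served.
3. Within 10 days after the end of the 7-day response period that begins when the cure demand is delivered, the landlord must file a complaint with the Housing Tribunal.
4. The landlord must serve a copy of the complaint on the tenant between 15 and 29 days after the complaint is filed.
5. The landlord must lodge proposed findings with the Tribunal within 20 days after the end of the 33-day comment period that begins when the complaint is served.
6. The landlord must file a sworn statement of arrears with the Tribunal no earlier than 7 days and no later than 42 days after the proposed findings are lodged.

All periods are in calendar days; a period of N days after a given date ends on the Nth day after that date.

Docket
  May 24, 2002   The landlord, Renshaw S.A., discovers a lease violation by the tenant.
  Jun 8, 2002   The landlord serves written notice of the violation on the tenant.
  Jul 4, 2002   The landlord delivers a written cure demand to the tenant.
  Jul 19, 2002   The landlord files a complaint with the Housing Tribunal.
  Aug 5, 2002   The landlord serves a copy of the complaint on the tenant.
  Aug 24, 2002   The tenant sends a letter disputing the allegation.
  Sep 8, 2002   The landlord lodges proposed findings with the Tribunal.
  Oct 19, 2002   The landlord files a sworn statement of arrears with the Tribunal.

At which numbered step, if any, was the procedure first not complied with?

Step 2

Step 1 — 12 and 53 days from May 24, 2002 (when the violation is discovered) are Jun 5, 2002 and Jul 16, 2002 respectively; done Jun 8, 2002 — within the window.
Step 2 — counting 13 days from Jun 18, 2002 (end of the 10-day review period, which began when the written notice is served on Jun 8, 2002) gives a deadline of Jul 1, 2002; Jul 4, 2002 misses that deadline by 3 days.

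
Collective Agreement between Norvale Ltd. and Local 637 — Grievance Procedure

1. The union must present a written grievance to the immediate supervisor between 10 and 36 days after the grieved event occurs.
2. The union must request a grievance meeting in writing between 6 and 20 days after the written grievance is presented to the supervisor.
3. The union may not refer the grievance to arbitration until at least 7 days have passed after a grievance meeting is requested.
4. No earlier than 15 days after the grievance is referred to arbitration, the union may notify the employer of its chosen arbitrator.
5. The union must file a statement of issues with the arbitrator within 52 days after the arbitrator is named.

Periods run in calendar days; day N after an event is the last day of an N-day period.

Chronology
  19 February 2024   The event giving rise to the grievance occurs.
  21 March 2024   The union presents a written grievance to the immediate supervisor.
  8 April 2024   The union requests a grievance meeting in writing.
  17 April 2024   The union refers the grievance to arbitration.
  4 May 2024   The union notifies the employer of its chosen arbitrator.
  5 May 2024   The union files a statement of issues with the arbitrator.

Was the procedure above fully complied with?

Step 1 — 10 and 36 days from 19 February 2024 (when the grieved event occurs) are 29 February 2024 and 26 March 2024 respectively; 21 March 2024 falls inside that range.
Step 2 — 6 and 20 days from 21 March 2024 (when the written grievance is presented to the supervisor) are 27 March 2024 and 10 April 2024 respectively; done 8 April 2024 — within the window.
Step 3 — must wait 7 days from 8 April 2024 (when a grievance meeting is requested), so not before 15 April 2024; done 17 April 2024, after the minimum wait.
Step 4 — must wait 15 days from 17 April 2024 (when the grievance is referred to arbitration), so not before 2 May 2024; 4 May 2024 is on or after that date.
Step 5 — counting 52 days from 4 May 2024 (when the arbitrator is named) gives a deadline of 25 June 2024; 5 May 2024 is within that limit.

Yes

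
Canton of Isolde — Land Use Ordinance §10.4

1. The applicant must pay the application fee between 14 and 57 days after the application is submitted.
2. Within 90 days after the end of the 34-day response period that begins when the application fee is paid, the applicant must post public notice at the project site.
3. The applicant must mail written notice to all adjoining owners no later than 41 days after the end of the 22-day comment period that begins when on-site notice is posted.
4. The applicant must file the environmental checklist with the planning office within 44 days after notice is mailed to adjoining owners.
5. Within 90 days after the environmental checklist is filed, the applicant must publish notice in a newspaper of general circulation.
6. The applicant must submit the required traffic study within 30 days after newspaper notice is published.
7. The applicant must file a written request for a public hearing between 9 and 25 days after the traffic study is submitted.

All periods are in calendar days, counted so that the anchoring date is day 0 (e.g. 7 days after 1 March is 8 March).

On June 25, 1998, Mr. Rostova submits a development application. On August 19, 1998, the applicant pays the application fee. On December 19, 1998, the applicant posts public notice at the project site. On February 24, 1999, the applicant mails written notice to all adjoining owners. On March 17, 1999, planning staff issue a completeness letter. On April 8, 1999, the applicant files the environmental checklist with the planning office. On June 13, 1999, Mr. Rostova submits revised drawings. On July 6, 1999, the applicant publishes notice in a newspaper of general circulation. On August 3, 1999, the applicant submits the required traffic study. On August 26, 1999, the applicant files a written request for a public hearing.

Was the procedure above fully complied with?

Step 1 — 14 and 57 days from June 25, 1998 (when the application is submitted) are July 9, 1998 and August 21, 1998 respectively; done August 19, 1998 — within the window.
Step 2 — counting 90 days from September 22, 1998 (end of the 34-day response period, which began when the application fee is paid on August 19, 1998) gives a deadline of December 21, 1998; done December 19, 1998 — timely.
Step 3 — counting 41 days from January 10, 1999 (end of the 22-day comment period, which began when on-site notice is posted on December 19, 1998) gives a deadline of February 20, 1999; not done until February 24, 1999, 4 days after the deadline.

No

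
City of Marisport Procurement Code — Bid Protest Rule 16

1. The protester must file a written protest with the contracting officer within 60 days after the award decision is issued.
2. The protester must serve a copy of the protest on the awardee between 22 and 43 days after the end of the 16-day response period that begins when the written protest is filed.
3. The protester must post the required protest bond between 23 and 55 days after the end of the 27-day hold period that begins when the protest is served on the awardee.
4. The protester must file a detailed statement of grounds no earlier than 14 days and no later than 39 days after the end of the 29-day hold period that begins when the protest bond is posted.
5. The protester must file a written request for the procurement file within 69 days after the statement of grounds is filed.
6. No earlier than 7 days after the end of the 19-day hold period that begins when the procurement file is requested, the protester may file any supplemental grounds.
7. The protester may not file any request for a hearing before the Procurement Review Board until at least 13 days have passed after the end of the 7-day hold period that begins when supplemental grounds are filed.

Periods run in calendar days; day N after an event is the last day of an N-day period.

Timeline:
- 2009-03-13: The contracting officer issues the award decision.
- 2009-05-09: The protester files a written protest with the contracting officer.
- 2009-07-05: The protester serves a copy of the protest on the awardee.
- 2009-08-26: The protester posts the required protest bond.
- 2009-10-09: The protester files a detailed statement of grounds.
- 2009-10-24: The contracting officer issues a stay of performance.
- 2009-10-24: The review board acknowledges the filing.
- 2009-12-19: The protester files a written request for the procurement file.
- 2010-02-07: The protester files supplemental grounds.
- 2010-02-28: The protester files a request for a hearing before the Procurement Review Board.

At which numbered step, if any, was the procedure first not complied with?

Step 5

(1) due by 2009-03-13 + 60 days = 2009-05-12; done 2009-05-09 — timely.
(2) the permitted window runs from 2009-05-25 + 22 = 2009-06-16 to 2009-05-25 + 43 = 2009-07-07; 2009-07-05 falls inside that range.
(3) the permitted window runs from 2009-08-01 + 23 = 2009-08-24 to 2009-08-01 + 55 = 2009-09-25; 2009-08-26 falls inside that range.
(4) the permitted window runs from 2009-09-24 + 14 = 2009-10-08 to 2009-09-24 + 39 = 2009-11-02; done 2009-10-09 — within the window.
(5) due by 2009-10-09 + 69 days = 2009-12-17; done 2009-12-19 — 2 days late.
The analysis stops there.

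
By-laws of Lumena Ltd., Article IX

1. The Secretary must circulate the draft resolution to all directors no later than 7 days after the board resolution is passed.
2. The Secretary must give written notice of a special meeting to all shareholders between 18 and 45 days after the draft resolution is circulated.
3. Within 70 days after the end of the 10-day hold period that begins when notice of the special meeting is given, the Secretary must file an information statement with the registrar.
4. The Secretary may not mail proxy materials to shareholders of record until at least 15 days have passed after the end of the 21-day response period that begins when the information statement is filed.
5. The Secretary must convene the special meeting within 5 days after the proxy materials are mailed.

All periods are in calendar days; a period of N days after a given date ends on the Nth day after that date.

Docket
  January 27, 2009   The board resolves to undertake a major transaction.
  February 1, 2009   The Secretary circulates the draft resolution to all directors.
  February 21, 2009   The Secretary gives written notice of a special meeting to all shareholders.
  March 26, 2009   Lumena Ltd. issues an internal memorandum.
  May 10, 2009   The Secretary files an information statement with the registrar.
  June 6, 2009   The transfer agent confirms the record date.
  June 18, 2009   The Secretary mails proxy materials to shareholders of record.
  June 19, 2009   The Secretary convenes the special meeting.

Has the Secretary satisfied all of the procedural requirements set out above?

Step 1 — counting 7 days from January 27, 2009 (when the board resolution is passed) gives a deadline of February 3, 2009; done February 1, 2009 — timely.
Step 2 — 18 and 45 days from February 1, 2009 (when the draft resolution is circulated) are February 19, 2009 and March 18, 2009 respectively; February 21, 2009 falls inside that range.
Step 3 — counting 70 days from March 3, 2009 (end of the 10-day hold period, which began when notice of the special meeting is given on February 21, 2009) gives a deadline of May 12, 2009; completed May 10, 2009, before the deadline.
Step 4 — must wait 15 days from May 31, 2009 (end of the 21-day response period, which began when the information statement is filed on May 10, 2009), so not before June 15, 2009; done June 18, 2009, after the minimum wait.
Step 5 — counting 5 days from June 18, 2009 (when the proxy materials are mailed) gives a deadline of June 23, 2009; completed June 19, 2009, before the deadline.

Yes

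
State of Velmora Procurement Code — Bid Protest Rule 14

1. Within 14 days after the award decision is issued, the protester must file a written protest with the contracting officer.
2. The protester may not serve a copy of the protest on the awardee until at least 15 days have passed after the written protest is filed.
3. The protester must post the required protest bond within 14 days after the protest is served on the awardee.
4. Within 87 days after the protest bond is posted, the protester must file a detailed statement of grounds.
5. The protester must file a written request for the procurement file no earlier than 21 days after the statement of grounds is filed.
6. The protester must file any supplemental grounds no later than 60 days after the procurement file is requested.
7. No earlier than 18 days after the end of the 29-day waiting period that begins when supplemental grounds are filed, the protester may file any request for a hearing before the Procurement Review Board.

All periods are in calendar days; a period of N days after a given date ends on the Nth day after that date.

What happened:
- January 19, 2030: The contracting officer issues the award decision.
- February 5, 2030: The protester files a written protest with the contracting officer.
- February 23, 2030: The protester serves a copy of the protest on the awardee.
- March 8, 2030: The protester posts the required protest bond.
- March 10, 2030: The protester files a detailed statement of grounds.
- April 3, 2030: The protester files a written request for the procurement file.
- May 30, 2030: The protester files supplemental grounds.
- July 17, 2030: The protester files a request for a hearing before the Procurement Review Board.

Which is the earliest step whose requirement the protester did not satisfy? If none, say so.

Step 1

Step 1: 14 days after January 19, 2030 (when the award decision is issued) is February 2, 2030; February 5, 2030 misses that deadline by 3 days.
Later steps need not be reached.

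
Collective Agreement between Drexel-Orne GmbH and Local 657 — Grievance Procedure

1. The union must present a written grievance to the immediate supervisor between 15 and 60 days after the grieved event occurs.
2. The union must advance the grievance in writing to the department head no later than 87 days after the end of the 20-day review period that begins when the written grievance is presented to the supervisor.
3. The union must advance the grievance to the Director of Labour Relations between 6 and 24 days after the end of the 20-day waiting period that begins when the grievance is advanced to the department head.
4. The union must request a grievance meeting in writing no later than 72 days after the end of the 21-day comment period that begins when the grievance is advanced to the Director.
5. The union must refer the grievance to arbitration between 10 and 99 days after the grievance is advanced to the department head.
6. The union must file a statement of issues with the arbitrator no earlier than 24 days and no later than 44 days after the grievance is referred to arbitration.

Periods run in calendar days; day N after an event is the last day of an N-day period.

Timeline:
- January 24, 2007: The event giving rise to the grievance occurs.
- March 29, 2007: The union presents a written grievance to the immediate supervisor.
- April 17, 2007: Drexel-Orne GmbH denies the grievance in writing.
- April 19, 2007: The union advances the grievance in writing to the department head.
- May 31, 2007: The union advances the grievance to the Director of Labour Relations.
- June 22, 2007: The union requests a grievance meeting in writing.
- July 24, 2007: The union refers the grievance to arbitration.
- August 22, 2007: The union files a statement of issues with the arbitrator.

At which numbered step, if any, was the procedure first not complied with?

(1) the permitted window runs from January 24, 2007 + 15 = February 8, 2007 to January 24, 2007 + 60 = March 25, 2007; done March 29, 2007 — 4 days after the window closed.

Step 1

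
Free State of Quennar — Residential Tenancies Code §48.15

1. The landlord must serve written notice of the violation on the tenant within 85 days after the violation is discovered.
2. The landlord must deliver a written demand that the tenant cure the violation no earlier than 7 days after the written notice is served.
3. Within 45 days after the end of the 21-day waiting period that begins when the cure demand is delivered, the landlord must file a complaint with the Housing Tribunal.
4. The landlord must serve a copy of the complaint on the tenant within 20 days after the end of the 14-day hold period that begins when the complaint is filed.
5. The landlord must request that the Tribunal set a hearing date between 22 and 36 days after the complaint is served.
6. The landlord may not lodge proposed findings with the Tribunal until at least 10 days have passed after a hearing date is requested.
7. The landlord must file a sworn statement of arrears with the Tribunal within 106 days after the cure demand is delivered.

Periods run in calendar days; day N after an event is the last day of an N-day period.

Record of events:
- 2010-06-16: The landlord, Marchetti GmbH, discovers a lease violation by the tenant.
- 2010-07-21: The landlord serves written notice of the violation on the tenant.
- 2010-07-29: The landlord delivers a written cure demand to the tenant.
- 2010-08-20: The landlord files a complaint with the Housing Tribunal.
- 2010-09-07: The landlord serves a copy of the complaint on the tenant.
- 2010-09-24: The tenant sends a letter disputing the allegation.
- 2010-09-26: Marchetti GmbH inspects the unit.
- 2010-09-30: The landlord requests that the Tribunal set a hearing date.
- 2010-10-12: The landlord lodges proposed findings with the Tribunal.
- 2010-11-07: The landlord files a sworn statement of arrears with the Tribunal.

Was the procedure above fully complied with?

Step 1 — counting 85 days from 2010-06-16 (when the violation is discovered) gives a deadline of 2010-09-09; done 2010-07-21 — timely.
Step 2 — must wait 7 days from 2010-07-21 (when the written notice is served), so not before 2010-07-28; 2010-07-29 is on or after that date.
Step 3 — counting 45 days from 2010-08-19 (end of the 21-day waiting period, which began when the cure demand is delivered on 2010-07-29) gives a deadline of 2010-10-03; 2010-08-20 is within that limit.
Step 4 — counting 20 days from 2010-09-03 (end of the 14-day hold period, which began when the complaint is filed on 2010-08-20) gives a deadline of 2010-09-23; completed 2010-09-07, before the deadline.
Step 5 — 22 and 36 days from 2010-09-07 (when the complaint is served) are 2010-09-29 and 2010-10-13 respectively; 2010-09-30 falls inside that range.
Step 6 — must wait 10 days from 2010-09-30 (when a hearing date is requested), so not before 2010-10-10; done 2010-10-12, after the minimum wait.
Step 7 — counting 106 days from 2010-07-29 (when the cure demand is delivered) gives a deadline of 2010-11-12; 2010-11-07 is within that limit.

Yes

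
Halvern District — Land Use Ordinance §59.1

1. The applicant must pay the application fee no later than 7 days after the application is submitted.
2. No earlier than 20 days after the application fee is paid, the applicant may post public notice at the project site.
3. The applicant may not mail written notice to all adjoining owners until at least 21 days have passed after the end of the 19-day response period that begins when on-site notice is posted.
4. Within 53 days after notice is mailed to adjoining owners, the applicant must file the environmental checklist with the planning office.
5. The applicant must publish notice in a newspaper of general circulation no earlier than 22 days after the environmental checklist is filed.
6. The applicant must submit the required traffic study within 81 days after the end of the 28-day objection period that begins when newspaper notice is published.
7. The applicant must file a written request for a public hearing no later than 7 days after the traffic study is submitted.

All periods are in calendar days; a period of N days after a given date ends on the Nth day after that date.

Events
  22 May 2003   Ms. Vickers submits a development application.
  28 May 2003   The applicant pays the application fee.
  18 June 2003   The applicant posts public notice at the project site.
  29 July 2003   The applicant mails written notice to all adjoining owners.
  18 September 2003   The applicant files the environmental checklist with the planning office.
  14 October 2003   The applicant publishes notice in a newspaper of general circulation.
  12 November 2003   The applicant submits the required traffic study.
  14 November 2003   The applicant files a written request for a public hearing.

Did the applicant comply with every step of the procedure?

(1) due by 22 May 2003 + 7 days = 29 May 2003; 28 May 2003 is within that limit.
(2) permitted from 28 May 2003 + 20 days = 17 June 2003 onward; done 18 June 2003, after the minimum wait.
(3) permitted from 7 July 2003 + 21 days = 28 July 2003 onward; 29 July 2003 is on or after that date.
(4) due by 29 July 2003 + 53 days = 20 September 2003; 18 September 2003 is within that limit.
(5) permitted from 18 September 2003 + 22 days = 10 October 2003 onward; done 14 October 2003, after the minimum wait.
(6) due by 11 November 2003 + 81 days = 31 January 2004; completed 12 November 2003, before the deadline.
(7) due by 12 November 2003 + 7 days = 19 November 2003; done 14 November 2003 — timely.

Yes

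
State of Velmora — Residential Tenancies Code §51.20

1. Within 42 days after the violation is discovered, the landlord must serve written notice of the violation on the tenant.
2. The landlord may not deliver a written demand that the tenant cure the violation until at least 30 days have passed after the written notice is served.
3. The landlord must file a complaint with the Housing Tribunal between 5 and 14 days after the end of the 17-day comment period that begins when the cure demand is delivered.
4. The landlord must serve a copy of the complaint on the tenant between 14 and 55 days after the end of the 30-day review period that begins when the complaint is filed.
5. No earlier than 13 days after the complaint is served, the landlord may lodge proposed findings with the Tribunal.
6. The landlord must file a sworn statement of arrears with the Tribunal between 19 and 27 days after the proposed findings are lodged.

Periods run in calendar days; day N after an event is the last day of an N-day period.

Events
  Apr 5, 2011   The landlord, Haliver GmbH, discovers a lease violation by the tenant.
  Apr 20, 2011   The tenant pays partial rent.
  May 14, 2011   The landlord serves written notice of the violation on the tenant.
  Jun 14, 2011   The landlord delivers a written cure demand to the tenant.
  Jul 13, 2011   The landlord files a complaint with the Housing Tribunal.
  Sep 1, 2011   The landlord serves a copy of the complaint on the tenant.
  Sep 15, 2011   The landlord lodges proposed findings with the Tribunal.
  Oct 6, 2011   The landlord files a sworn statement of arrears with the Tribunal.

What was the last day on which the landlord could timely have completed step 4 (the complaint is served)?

The complaint is filed on Jul 13, 2011; the 30-day review period therefore ends Aug 12, 2011, and step 4 runs from that date. The window is 14–55 days after Aug 12, 2011; it closes on Oct 6, 2011.

Oct 6, 2011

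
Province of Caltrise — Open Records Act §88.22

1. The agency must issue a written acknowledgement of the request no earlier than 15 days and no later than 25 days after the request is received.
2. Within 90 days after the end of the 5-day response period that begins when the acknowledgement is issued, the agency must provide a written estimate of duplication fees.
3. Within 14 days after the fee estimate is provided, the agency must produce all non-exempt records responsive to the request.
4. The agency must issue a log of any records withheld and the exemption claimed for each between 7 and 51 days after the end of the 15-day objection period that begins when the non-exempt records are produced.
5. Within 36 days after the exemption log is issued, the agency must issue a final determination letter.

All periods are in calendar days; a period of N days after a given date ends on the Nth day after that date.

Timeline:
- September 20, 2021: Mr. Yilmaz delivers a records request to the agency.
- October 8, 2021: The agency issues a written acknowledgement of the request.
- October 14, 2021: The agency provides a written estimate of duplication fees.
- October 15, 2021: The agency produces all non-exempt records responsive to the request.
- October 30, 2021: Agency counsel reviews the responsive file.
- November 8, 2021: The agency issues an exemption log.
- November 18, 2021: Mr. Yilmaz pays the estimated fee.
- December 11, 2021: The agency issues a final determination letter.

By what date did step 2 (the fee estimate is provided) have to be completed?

January 11, 2022

The acknowledgement is issued on October 8, 2021; the 5-day response period therefore ends October 13, 2021, and step 2 runs from that date. 90 days after October 13, 2021 is January 11, 2022.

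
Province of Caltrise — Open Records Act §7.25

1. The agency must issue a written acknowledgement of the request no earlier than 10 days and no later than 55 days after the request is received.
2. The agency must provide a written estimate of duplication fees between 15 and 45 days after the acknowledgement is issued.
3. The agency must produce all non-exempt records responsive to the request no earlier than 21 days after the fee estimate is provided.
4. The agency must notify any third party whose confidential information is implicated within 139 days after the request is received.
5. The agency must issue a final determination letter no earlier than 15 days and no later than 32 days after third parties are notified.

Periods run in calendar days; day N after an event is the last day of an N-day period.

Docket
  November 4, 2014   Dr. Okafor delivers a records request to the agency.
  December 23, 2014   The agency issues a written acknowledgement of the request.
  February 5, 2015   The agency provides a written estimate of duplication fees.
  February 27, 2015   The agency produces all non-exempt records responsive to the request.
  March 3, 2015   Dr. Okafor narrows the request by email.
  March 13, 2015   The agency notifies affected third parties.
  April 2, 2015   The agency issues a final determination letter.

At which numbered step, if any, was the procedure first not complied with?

None — every step was satisfied

Step 1 — 10 and 55 days from November 4, 2014 (when the request is received) are November 14, 2014 and December 29, 2014 respectively; done December 23, 2014 — within the window.
Step 2 — 15 and 45 days from December 23, 2014 (when the acknowledgement is issued) are January 7, 2015 and February 6, 2015 respectively; done February 5, 2015 — within the window.
Step 3 — must wait 21 days from February 5, 2015 (when the fee estimate is provided), so not before February 26, 2015; February 27, 2015 is on or after that date.
Step 4 — counting 139 days from November 4, 2014 (when the request is received) gives a deadline of March 23, 2015; March 13, 2015 is within that limit.
Step 5 — 15 and 32 days from March 13, 2015 (when third parties are notified) are March 28, 2015 and April 14, 2015 respectively; April 2, 2015 falls inside that range.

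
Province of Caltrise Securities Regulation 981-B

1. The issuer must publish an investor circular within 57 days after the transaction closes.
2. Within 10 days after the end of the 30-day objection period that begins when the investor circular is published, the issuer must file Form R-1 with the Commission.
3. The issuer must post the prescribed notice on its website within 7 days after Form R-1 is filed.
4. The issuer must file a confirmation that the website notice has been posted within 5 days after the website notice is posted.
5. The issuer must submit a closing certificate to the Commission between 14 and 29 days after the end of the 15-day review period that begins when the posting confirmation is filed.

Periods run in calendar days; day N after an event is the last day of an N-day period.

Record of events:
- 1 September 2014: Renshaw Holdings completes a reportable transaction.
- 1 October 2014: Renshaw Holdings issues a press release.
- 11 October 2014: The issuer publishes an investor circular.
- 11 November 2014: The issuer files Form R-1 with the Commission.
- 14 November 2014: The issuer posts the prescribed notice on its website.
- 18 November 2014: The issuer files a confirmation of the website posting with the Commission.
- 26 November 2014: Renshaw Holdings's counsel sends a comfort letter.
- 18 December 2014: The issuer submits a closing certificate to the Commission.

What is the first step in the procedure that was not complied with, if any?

Step 1: 57 days after 1 September 2014 (when the transaction closes) is 28 October 2014; done 11 October 2014 — timely.
Step 2: 10 days after 10 November 2014 (end of the 30-day objection period, which began when the investor circular is published on 11 October 2014) is 20 November 2014; completed 11 November 2014, before the deadline.
Step 3: 7 days after 11 November 2014 (when Form R-1 is filed) is 18 November 2014; completed 14 November 2014, before the deadline.
Step 4: 5 days after 14 November 2014 (when the website notice is posted) is 19 November 2014; 18 November 2014 is within that limit.
Step 5: the window is 14–29 days after 3 December 2014 (end of the 15-day review period, which began when the posting confirmation is filed on 18 November 2014), so 17 December 2014 through 1 January 2015; 18 December 2014 falls inside that range.

None — every step was satisfied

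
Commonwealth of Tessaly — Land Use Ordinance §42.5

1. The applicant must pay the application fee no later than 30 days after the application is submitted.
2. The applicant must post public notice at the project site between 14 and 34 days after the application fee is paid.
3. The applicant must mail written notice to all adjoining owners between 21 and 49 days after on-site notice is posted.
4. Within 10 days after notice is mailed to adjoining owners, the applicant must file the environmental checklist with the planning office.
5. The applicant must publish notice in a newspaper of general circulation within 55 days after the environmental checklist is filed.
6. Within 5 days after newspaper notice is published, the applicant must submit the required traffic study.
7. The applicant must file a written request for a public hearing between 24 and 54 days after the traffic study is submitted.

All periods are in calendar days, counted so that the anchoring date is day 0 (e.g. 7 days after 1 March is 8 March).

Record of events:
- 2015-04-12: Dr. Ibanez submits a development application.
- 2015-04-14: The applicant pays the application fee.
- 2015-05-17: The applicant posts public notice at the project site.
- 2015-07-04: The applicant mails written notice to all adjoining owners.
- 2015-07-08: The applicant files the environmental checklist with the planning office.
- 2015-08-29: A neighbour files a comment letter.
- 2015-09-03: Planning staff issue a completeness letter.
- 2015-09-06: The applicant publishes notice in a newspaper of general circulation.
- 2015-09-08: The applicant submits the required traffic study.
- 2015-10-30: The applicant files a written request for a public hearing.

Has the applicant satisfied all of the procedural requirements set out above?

No

Step 1: 30 days after 2015-04-12 (when the application is submitted) is 2015-05-12; done 2015-04-14 — timely.
Step 2: the window is 14–34 days after 2015-04-14 (when the application fee is paid), so 2015-04-28 through 2015-05-18; done 2015-05-17, which is between those dates.
Step 3: the window is 21–49 days after 2015-05-17 (when on-site notice is posted), so 2015-06-07 through 2015-07-05; done 2015-07-04 — within the window.
Step 4: 10 days after 2015-07-04 (when notice is mailed to adjoining owners) is 2015-07-14; completed 2015-07-08, before the deadline.
Step 5: 55 days after 2015-07-08 (when the environmental checklist is filed) is 2015-09-01; not done until 2015-09-06, 5 days after the deadline.
Later steps need not be reached.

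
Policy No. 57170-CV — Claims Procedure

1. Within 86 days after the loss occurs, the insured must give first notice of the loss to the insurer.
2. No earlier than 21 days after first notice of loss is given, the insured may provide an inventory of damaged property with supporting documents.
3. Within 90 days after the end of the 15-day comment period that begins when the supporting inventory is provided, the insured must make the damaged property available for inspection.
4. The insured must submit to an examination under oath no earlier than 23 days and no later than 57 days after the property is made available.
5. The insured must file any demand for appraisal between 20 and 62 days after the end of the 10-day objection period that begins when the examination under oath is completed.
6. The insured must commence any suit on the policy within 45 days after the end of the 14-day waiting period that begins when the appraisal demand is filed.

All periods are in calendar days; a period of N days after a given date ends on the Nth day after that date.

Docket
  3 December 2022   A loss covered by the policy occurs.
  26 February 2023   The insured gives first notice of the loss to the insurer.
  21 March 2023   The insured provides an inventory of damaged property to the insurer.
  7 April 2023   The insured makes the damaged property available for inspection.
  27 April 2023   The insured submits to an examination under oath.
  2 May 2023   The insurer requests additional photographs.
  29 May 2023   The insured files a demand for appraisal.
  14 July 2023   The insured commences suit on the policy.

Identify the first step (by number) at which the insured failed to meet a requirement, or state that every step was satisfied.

Step 4

(1) due by 3 December 2022 + 86 days = 27 February 2023; completed 26 February 2023, before the deadline.
(2) permitted from 26 February 2023 + 21 days = 19 March 2023 onward; 21 March 2023 is on or after that date.
(3) due by 5 April 2023 + 90 days = 4 July 2023; completed 7 April 2023, before the deadline.
(4) the permitted window runs from 7 April 2023 + 23 = 30 April 2023 to 7 April 2023 + 57 = 3 June 2023; done 27 April 2023 — 3 days before the window opened.
No need to go further; step 4 was not satisfied.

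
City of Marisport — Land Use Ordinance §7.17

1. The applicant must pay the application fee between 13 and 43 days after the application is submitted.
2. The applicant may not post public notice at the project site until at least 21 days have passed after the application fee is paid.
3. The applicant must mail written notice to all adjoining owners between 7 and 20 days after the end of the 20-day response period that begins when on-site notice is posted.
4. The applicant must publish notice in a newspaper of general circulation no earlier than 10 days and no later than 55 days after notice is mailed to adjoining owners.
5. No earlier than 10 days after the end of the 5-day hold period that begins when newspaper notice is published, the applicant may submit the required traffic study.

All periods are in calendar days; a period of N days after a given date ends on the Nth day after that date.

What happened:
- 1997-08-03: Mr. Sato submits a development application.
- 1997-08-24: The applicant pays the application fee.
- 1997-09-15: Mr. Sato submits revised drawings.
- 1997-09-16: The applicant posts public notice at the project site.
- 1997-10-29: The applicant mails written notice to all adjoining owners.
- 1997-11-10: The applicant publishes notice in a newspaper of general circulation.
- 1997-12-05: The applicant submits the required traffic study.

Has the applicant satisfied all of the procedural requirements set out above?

No

Step 1 — 13 and 43 days from 1997-08-03 (when the application is submitted) are 1997-08-16 and 1997-09-15 respectively; done 1997-08-24 — within the window.
Step 2 — must wait 21 days from 1997-08-24 (when the application fee is paid), so not before 1997-09-14; done 1997-09-16, after the minimum wait.
Step 3 — 7 and 20 days from 1997-10-06 (end of the 20-day response period, which began when on-site notice is posted on 1997-09-16) are 1997-10-13 and 1997-10-26 respectively; 1997-10-29 is 3 days past the end of the window.
Later steps need not be reached.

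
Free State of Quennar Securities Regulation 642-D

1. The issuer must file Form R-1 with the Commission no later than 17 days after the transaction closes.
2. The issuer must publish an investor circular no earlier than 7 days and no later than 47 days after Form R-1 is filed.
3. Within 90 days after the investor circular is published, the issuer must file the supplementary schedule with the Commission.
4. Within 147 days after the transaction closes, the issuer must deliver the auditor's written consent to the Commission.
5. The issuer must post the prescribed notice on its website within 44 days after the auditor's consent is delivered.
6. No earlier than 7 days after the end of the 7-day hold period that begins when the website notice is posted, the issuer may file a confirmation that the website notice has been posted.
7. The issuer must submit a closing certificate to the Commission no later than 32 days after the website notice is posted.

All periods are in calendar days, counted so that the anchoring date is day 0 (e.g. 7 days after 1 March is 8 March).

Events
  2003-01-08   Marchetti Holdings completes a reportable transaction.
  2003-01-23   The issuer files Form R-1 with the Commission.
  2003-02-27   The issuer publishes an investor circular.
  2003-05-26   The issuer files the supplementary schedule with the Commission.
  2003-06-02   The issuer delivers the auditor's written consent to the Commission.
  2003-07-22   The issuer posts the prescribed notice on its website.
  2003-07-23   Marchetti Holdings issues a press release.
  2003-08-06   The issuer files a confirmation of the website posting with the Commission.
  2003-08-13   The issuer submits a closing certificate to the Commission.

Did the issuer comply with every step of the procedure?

(1) due by 2003-01-08 + 17 days = 2003-01-25; 2003-01-23 is within that limit.
(2) the permitted window runs from 2003-01-23 + 7 = 2003-01-30 to 2003-01-23 + 47 = 2003-03-11; done 2003-02-27, which is between those dates.
(3) due by 2003-02-27 + 90 days = 2003-05-28; 2003-05-26 is within that limit.
(4) due by 2003-01-08 + 147 days = 2003-06-04; completed 2003-06-02, before the deadline.
(5) due by 2003-06-02 + 44 days = 2003-07-16; not done until 2003-07-22, 6 days after the deadline.

No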